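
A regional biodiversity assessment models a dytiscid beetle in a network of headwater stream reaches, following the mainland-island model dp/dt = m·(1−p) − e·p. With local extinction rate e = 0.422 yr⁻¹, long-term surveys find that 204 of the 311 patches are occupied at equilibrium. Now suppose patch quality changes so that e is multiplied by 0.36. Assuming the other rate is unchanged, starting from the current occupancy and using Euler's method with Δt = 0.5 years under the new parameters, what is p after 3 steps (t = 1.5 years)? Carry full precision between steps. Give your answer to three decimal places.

0.815

Observed p* = 204/311 = 0.65595.
Balance m(1−p*) = e·p* gives m = e·p*/(1−p*) = 0.422×0.65595/0.34405 = 0.80456.
Starting from p₀ = 0.65595; update p ← p + (dp/dt)·Δt with the new parameters.
step 1: Δp = +0.08858, p = 0.74453
step 2: Δp = +0.04622, p = 0.79074
step 3: Δp = +0.02411, p = 0.81486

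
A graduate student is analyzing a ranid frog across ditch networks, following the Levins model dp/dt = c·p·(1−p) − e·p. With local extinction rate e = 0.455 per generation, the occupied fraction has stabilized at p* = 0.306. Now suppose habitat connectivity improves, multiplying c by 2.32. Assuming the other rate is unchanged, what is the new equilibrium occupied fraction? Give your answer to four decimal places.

0.7009

Balance c(1−p*) = e gives c = e/(1 − 0.30600) = 0.455/0.69400 = 0.65562.
New p* = 1 − e/c = 1 − 0.45500/1.52104 = 0.70086.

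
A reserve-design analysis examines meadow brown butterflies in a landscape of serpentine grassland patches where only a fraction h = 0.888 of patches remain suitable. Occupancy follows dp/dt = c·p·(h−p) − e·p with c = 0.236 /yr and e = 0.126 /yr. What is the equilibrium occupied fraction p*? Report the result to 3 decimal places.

0.354

Setting dp/dt = 0 and dividing by p* gives c·(h−p*) = e.
So p* = h − e/c = 0.888 − 0.126/0.236 = 0.888 − 0.5339 = 0.3541.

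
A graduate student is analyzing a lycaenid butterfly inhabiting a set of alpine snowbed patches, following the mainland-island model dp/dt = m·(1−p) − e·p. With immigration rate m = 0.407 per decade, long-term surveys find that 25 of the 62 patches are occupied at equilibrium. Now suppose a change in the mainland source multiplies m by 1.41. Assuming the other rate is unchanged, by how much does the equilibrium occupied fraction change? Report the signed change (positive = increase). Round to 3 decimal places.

0.085

Observed p* = 25/62 = 0.40323.
Balance m(1−p*) = e·p* gives e = m(1−p*)/p* = 0.407×0.59677/0.40323 = 0.60235.
New p* = m/(m+e) = 0.57387/(0.57387+0.60235) = 0.48789.
Δp* = 0.48789 − 0.40323 = +0.08466.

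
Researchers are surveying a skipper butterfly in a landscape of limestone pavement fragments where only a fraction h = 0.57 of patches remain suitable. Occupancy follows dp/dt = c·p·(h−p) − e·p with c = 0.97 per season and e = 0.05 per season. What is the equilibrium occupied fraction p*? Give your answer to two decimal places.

0.52

Setting dp/dt = 0 and dividing by p* gives c·(h−p*) = e.
So p* = h − e/c = 0.57 − 0.05/0.97 = 0.57 − 0.0515 = 0.5185.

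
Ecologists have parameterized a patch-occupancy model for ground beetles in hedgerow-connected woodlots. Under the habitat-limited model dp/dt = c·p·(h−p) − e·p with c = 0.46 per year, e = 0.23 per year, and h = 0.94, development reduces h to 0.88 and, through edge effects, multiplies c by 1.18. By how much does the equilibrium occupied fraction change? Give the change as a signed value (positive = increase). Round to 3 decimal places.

Before: p* = h − e/c = 0.94 − 0.23/0.46 = 0.94 − 0.5000 = 0.4400.
After: c = 0.5428, e = 0.23, h = 0.88; p* = 0.88 − 0.23/0.5428 = 0.4563.
Δp* = 0.4563 − 0.4400 = +0.0163.

0.016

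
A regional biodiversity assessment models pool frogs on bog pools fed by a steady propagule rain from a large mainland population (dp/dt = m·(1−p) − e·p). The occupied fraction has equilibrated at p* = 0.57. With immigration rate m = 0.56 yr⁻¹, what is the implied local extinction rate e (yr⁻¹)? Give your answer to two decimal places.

0.42

At equilibrium m(1−p*) = e·p*, so e = m(1−p*)/p*.
e = 0.56 × 0.4300 / 0.57 = 0.4225.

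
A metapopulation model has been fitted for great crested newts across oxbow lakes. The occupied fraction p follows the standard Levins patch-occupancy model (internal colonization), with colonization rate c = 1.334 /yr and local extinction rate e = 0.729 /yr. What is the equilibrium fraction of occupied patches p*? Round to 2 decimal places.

At equilibrium, colonization balances extinction: c·p*·(1−p*) = e·p*.
So p* = 1 − e/c = 1 − 0.729/1.334 = 1 − 0.5465 = 0.4535.

0.45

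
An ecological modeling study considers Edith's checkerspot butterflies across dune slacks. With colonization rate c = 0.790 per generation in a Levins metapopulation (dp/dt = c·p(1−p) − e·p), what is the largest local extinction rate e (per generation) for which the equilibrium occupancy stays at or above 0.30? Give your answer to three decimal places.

1 − e/c ≥ 0.30 ⇒ e ≤ c(1 − 0.30) = 0.790 × 0.7000.
e_max = 0.5530.

0.553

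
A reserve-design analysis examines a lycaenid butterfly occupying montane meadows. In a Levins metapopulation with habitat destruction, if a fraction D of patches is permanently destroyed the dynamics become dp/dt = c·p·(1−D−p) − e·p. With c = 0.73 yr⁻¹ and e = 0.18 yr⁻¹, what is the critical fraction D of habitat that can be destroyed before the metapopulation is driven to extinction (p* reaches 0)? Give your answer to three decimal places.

0.753

The nontrivial equilibrium is p* = (1−D) − e/c; extinction occurs when this hits zero.
So D_crit = 1 − e/c = 1 − 0.18/0.73 = 1 − 0.2466 = 0.7534.
This equals the undisturbed p*, a classic result of Lande's extension.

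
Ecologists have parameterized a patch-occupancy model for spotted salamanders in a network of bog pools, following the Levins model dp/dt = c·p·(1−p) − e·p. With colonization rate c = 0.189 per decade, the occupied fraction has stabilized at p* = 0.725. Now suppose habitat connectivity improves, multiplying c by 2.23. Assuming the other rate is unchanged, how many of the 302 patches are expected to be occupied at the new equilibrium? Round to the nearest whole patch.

265

Balance c(1−p*) = e gives e = 0.189×(1 − 0.72500) = 0.05198.
New p* = 1 − e/c = 1 − 0.05198/0.42147 = 0.87667.
Expected occupied = 302 × 0.87667 = 264.75 ≈ 265.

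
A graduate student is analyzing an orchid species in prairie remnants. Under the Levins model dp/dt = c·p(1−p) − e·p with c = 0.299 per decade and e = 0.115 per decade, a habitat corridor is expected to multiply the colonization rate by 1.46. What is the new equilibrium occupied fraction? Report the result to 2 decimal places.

Before: p* = 1 − 0.115/0.299 = 0.6154.
After the change, c = 0.43654, e = 0.115, so p* = 1 − 0.115/0.43654 = 0.7366.

0.74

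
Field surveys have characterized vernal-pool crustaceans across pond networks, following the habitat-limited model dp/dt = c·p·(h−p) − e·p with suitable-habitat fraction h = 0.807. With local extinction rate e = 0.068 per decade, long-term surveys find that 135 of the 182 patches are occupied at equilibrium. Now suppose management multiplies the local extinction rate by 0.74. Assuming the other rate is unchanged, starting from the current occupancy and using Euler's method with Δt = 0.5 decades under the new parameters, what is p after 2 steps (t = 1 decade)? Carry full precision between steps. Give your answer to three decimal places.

0.752

Observed p* = 135/182 = 0.74176.
Balance c(h−p*) = e gives c = e/(0.807 − 0.74176) = 0.068/0.06524 = 1.04228.
Starting from p₀ = 0.74176; update p ← p + (dp/dt)·Δt with the new parameters.
step 1: Δp = +0.00656, p = 0.74832
step 2: Δp = +0.00406, p = 0.75237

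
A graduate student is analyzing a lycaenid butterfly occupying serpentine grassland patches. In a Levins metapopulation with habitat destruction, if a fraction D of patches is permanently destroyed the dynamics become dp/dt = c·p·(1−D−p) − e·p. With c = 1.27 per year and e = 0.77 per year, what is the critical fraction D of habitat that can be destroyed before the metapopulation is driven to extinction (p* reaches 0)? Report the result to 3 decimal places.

The nontrivial equilibrium is p* = (1−D) − e/c; extinction occurs when this hits zero.
So D_crit = 1 − e/c = 1 − 0.77/1.27 = 1 − 0.6063 = 0.3937.
This equals the undisturbed p*, a classic result of Lande's extension.

0.394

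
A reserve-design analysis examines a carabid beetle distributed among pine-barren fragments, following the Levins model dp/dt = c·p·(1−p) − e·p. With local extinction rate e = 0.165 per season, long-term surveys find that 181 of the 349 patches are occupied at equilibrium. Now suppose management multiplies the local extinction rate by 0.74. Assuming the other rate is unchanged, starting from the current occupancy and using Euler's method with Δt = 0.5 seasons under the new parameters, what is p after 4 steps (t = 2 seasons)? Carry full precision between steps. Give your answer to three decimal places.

0.559

Observed p* = 181/349 = 0.51862.
Balance c(1−p*) = e gives c = e/(1 − 0.51862) = 0.165/0.48138 = 0.34277.
Starting from p₀ = 0.51862; update p ← p + (dp/dt)·Δt with the new parameters.
step 1: Δp = +0.01112, p = 0.52975
step 2: Δp = +0.01035, p = 0.54010
step 3: Δp = +0.00960, p = 0.54970
step 4: Δp = +0.00886, p = 0.55856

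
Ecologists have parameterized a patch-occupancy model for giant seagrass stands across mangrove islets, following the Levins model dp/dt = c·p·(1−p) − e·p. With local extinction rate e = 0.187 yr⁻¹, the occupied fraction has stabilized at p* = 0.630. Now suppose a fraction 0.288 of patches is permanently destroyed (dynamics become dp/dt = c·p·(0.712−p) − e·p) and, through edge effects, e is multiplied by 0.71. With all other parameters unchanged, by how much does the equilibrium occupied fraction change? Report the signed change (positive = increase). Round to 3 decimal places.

-0.181

Balance c(1−p*) = e gives c = e/(1 − 0.63000) = 0.187/0.37000 = 0.50541.
New p* = 0.712 − e/c = 0.712 − 0.13277/0.50541 = 0.44930.
Δp* = 0.44930 − 0.63000 = -0.18070.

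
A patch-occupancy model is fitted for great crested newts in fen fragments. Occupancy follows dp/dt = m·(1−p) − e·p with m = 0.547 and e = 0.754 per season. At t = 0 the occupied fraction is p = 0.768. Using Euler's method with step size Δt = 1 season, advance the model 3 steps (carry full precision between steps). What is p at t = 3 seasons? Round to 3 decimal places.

0.411

Update rule: p ← p + [m·(1−p) − e·p]·Δt with Δt = 1.
t = 1: p = 0.76800 + (-0.45217) = 0.31583
t = 2: p = 0.31583 + (+0.13610) = 0.45193
t = 3: p = 0.45193 + (-0.04097) = 0.41097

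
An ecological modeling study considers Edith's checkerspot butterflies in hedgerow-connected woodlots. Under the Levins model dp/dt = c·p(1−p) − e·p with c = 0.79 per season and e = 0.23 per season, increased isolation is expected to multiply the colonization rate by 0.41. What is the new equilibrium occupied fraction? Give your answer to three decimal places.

0.290

Before: p* = 1 − 0.23/0.79 = 0.7089.
After the change, c = 0.3239, e = 0.23, so p* = 1 − 0.23/0.3239 = 0.2899.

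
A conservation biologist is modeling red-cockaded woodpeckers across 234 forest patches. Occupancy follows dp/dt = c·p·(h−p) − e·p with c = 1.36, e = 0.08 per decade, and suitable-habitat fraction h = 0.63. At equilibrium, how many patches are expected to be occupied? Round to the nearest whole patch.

p* = h − e/c = 0.63 − 0.0588 = 0.5712.
Expected occupied patches = N × p* = 234 × 0.5712 = 133.66 ≈ 134.

134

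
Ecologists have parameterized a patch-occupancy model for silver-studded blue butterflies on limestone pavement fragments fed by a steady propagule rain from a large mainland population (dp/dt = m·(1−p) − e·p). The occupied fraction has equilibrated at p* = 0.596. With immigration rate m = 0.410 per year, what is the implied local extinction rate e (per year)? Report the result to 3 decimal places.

0.278

At equilibrium m(1−p*) = e·p*, so e = m(1−p*)/p*.
e = 0.410 × 0.4040 / 0.596 = 0.2779.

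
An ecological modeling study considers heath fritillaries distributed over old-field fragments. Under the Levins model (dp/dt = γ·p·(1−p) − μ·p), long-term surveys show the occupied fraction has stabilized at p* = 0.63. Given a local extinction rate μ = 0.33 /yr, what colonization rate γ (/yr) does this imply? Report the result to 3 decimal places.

0.892

At equilibrium γ(1−p*) = μ, so γ = μ/(1−p*).
γ = 0.33/(1 − 0.63) = 0.33/0.3700 = 0.8919.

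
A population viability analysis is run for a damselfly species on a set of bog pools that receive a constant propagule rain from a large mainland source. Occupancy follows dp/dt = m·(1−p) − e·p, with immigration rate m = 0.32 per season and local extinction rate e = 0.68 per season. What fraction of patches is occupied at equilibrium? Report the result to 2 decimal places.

At equilibrium the propagule rain into empty patches balances local extinction: m(1−p*) = e·p*.
p* = m/(m+e) = 0.32/(0.32+0.68) = 0.32/1.0000 = 0.3200.

0.32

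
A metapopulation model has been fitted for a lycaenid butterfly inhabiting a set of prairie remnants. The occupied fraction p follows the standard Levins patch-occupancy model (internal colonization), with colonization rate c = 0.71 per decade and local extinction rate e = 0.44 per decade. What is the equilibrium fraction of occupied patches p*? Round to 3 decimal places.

Setting dp/dt = 0 and dividing through by p* gives c·(1−p*) = e.
So p* = 1 − e/c = 1 − 0.44/0.71 = 1 − 0.6197 = 0.3803.

0.380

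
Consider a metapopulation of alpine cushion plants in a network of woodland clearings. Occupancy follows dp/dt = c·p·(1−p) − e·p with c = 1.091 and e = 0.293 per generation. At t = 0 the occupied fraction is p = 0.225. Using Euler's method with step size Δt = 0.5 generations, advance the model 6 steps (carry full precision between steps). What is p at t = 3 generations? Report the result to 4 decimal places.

0.6151

Update rule: p ← p + [c·p·(1−p) − e·p]·Δt with Δt = 0.5.
  1  |  dp/dt·Δt = +0.062159  |  p_1 = 0.287159
  2  |  dp/dt·Δt = +0.069594  |  p_2 = 0.356753
  3  |  dp/dt·Δt = +0.072917  |  p_3 = 0.429671
  4  |  dp/dt·Δt = +0.070730  |  p_4 = 0.500401
  5  |  dp/dt·Δt = +0.063066  |  p_5 = 0.563467
  6  |  dp/dt·Δt = +0.051630  |  p_6 = 0.615097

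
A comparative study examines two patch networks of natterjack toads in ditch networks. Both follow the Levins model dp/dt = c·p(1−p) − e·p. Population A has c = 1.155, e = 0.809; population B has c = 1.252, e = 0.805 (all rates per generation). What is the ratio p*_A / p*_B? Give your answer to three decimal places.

0.839

A: p*_A = 1 − 0.809/1.155 = 0.2996.
B: p*_B = 1 − 0.805/1.252 = 0.3570.
p*_A / p*_B = 0.2996/0.3570 = 0.8391.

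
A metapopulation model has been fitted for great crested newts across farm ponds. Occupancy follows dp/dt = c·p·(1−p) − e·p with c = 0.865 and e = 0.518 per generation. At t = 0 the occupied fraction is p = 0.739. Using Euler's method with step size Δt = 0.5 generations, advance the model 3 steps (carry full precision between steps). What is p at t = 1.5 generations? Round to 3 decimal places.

0.527

Update rule: p ← p + [c·p·(1−p) − e·p]·Δt with Δt = 0.5.
  1  |  dp/dt·Δt = -0.107981  |  p_1 = 0.631019
  2  |  dp/dt·Δt = -0.062733  |  p_2 = 0.568286
  3  |  dp/dt·Δt = -0.041078  |  p_3 = 0.527208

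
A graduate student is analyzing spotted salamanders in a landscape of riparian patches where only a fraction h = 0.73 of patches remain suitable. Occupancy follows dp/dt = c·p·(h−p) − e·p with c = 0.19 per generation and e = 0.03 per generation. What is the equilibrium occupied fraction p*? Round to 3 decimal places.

0.572

Setting dp/dt = 0 and dividing by p* gives c·(h−p*) = e.
So p* = h − e/c = 0.73 − 0.03/0.19 = 0.73 − 0.1579 = 0.5721.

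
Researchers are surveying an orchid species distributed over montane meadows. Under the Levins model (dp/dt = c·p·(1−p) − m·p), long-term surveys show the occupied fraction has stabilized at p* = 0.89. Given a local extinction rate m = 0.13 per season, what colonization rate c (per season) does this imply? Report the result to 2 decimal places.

1.18

At equilibrium c(1−p*) = m, so c = m/(1−p*).
c = 0.13/(1 − 0.89) = 0.13/0.1100 = 1.1818.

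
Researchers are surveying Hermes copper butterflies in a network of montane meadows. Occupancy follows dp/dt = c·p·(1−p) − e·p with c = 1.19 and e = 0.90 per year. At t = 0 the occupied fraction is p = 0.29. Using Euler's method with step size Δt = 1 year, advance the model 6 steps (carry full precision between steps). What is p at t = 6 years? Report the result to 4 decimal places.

0.2485

Update rule: p ← p + [c·p·(1−p) − e·p]·Δt with Δt = 1.
  1  |  dp/dt·Δt = -0.015979  |  p_1 = 0.274021
  2  |  dp/dt·Δt = -0.009888  |  p_2 = 0.264133
  3  |  dp/dt·Δt = -0.006423  |  p_3 = 0.257710
  4  |  dp/dt·Δt = -0.004297  |  p_4 = 0.253413
  5  |  dp/dt·Δt = -0.002930  |  p_5 = 0.250483
  6  |  dp/dt·Δt = -0.002023  |  p_6 = 0.248460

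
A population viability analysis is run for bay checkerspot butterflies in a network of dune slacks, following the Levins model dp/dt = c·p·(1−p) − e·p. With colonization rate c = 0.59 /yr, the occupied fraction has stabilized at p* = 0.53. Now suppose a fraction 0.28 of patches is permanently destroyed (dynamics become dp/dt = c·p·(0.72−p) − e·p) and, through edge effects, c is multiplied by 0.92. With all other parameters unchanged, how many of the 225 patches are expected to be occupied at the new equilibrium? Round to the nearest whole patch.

Balance c(1−p*) = e gives e = 0.59×(1 − 0.53000) = 0.27730.
New p* = 0.72 − e/c = 0.72 − 0.27730/0.54280 = 0.20913.
Expected occupied = 225 × 0.20913 = 47.05 ≈ 47.

47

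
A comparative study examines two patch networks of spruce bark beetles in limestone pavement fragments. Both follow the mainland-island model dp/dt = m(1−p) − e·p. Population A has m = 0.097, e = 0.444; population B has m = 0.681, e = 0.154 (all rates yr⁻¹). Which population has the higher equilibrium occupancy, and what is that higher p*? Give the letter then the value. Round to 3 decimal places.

B, 0.816

A: p*_A = m/(m+e) = 0.097/0.5410 = 0.1793.
B: p*_B = 0.681/0.8350 = 0.8156.
B is higher at 0.8156.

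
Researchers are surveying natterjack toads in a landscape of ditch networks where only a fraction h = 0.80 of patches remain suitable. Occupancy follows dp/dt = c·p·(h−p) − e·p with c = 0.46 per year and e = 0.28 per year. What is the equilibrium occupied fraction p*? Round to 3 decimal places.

0.191

Setting dp/dt = 0 and dividing by p* gives c·(h−p*) = e.
So p* = h − e/c = 0.80 − 0.28/0.46 = 0.80 − 0.6087 = 0.1913.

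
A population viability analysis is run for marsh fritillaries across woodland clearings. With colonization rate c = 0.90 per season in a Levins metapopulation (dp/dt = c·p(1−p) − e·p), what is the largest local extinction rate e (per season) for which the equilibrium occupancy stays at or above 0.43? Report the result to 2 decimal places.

1 − e/c ≥ 0.43 ⇒ e ≤ c(1 − 0.43) = 0.90 × 0.5700.
e_max = 0.5130.

0.51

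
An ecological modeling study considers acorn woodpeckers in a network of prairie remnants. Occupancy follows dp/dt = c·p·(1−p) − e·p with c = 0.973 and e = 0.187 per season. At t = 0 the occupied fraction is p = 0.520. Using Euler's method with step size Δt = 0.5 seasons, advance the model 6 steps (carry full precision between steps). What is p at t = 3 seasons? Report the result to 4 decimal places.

Update rule: p ← p + [c·p·(1−p) − e·p]·Δt with Δt = 0.5.
p: 0.52000 → 0.59281  (Δp = +0.07281)
p: 0.59281 → 0.65482  (Δp = +0.06201)
p: 0.65482 → 0.70356  (Δp = +0.04874)
p: 0.70356 → 0.73924  (Δp = +0.03568)
p: 0.73924 → 0.76390  (Δp = +0.02466)
p: 0.76390 → 0.78022  (Δp = +0.01632)

0.7802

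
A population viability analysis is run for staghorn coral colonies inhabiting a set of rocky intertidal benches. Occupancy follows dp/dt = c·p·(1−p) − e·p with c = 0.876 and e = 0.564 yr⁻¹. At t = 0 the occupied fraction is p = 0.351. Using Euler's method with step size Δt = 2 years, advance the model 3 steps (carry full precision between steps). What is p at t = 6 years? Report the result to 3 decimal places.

Update rule: p ← p + [c·p·(1−p) − e·p]·Δt with Δt = 2.
  1  |  dp/dt·Δt = +0.003176  |  p_1 = 0.354176
  2  |  dp/dt·Δt = +0.001234  |  p_2 = 0.355410
  3  |  dp/dt·Δt = +0.000470  |  p_3 = 0.355880

0.356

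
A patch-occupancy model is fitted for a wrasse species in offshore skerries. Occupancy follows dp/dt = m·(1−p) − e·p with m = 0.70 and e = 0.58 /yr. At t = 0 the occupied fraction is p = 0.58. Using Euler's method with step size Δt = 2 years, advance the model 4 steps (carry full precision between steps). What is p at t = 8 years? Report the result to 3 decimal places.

0.743

Update rule: p ← p + [m·(1−p) − e·p]·Δt with Δt = 2.
p: 0.58000 → 0.49520  (Δp = -0.08480)
p: 0.49520 → 0.62749  (Δp = +0.13229)
p: 0.62749 → 0.42112  (Δp = -0.20637)
p: 0.42112 → 0.74305  (Δp = +0.32194)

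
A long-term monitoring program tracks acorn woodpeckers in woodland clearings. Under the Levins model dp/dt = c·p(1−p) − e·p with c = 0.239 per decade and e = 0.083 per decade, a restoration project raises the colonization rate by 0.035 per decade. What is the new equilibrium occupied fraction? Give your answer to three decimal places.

0.697

Before: p* = 1 − 0.083/0.239 = 0.6527.
After the change, c = 0.274, e = 0.083, so p* = 1 − 0.083/0.274 = 0.6971.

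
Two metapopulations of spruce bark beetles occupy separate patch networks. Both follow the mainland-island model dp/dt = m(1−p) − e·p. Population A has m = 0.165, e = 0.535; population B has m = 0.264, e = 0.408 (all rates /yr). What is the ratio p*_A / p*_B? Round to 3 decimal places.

A: p*_A = m/(m+e) = 0.165/0.7000 = 0.2357.
B: p*_B = 0.264/0.6720 = 0.3929.
p*_A / p*_B = 0.2357/0.3929 = 0.6000.

0.600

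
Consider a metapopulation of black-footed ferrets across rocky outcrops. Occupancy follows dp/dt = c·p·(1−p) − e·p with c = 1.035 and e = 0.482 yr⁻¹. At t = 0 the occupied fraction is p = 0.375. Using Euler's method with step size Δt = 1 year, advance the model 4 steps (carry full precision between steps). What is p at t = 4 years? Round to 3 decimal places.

0.522

Update rule: p ← p + [c·p·(1−p) − e·p]·Δt with Δt = 1.
p: 0.37500 → 0.43683  (Δp = +0.06183)
p: 0.43683 → 0.48090  (Δp = +0.04407)
p: 0.48090 → 0.50748  (Δp = +0.02658)
p: 0.50748 → 0.52157  (Δp = +0.01409)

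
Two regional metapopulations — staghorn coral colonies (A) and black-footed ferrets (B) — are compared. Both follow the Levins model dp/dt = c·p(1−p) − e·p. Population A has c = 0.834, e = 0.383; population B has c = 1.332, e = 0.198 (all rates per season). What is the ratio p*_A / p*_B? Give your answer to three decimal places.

0.635

A: p*_A = 1 − 0.383/0.834 = 0.5408.
B: p*_B = 1 − 0.198/1.332 = 0.8514.
p*_A / p*_B = 0.5408/0.8514 = 0.6352.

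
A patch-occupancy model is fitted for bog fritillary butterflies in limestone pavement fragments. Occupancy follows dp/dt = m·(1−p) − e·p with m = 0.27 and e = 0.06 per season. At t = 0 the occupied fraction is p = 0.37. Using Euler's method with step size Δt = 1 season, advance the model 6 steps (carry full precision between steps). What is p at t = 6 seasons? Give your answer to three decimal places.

0.778

Update rule: p ← p + [m·(1−p) − e·p]·Δt with Δt = 1.
p: 0.37000 → 0.51790  (Δp = +0.14790)
p: 0.51790 → 0.61699  (Δp = +0.09909)
p: 0.61699 → 0.68339  (Δp = +0.06639)
p: 0.68339 → 0.72787  (Δp = +0.04448)
p: 0.72787 → 0.75767  (Δp = +0.02980)
p: 0.75767 → 0.77764  (Δp = +0.01997)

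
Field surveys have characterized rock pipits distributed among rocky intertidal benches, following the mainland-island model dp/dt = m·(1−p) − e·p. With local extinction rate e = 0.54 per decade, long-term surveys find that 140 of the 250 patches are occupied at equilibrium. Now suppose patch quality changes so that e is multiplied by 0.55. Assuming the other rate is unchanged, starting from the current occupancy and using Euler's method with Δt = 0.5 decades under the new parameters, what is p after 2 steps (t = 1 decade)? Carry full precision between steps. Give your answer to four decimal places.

0.6626

Observed p* = 140/250 = 0.56000.
Balance m(1−p*) = e·p* gives m = e·p*/(1−p*) = 0.54×0.56000/0.44000 = 0.68727.
Starting from p₀ = 0.56000; update p ← p + (dp/dt)·Δt with the new parameters.
step 1: Δp = +0.06804, p = 0.62804
step 2: Δp = +0.03456, p = 0.66260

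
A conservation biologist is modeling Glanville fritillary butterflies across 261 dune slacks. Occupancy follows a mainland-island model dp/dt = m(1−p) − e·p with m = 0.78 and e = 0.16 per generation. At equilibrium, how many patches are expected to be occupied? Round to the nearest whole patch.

p* = m/(m+e) = 0.78/0.9400 = 0.8298.
Expected occupied patches = N × p* = 261 × 0.8298 = 216.57 ≈ 217.

217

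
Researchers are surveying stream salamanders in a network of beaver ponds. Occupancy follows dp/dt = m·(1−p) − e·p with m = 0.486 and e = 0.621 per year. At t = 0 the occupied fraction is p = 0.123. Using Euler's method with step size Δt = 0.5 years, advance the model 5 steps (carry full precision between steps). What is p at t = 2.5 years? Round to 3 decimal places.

0.433

Update rule: p ← p + [m·(1−p) − e·p]·Δt with Δt = 0.5.
step 1: Δp = +0.17492, p = 0.29792
step 2: Δp = +0.07810, p = 0.37602
step 3: Δp = +0.03487, p = 0.41089
step 4: Δp = +0.01557, p = 0.42646
step 5: Δp = +0.00695, p = 0.43342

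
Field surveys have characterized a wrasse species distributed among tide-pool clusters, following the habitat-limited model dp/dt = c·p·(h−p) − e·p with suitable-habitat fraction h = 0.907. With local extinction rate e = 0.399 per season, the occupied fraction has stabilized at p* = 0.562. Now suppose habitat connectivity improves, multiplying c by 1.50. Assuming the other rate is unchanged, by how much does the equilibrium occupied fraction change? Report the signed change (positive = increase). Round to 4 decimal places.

Balance c(h−p*) = e gives c = e/(0.907 − 0.56200) = 0.399/0.34500 = 1.15652.
New p* = 0.907 − e/c = 0.907 − 0.39900/1.73478 = 0.67700.
Δp* = 0.67700 − 0.56200 = +0.11500.

0.1150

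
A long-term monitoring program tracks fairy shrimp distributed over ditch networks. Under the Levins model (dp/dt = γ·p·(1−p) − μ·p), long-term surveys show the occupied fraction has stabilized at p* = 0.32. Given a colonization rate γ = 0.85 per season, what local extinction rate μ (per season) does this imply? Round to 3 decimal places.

At equilibrium γ(1−p*) = μ.
μ = 0.85 × (1 − 0.32) = 0.85 × 0.6800 = 0.5780.

0.578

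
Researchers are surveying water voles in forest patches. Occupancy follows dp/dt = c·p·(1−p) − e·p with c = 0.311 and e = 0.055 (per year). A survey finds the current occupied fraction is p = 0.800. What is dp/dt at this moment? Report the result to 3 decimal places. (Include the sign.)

0.006

Colonization term: c·p·(1−p) = 0.311×0.800×0.2000 = 0.04976.
Extinction term: e·p = 0.04400.
dp/dt = 0.04976 − 0.04400 = 0.00576.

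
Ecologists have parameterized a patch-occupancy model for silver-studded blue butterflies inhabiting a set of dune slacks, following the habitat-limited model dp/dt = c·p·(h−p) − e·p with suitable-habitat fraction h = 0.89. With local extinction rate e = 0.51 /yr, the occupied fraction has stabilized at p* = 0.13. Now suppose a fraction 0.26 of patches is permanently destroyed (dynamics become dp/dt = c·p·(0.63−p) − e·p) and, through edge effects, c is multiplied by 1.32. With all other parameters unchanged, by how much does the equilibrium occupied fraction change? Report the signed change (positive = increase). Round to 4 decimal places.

Balance c(h−p*) = e gives c = e/(0.89 − 0.13000) = 0.51/0.76000 = 0.67105.
New p* = 0.63 − e/c = 0.63 − 0.51000/0.88579 = 0.05424.
Δp* = 0.05424 − 0.13000 = -0.07576.

-0.0758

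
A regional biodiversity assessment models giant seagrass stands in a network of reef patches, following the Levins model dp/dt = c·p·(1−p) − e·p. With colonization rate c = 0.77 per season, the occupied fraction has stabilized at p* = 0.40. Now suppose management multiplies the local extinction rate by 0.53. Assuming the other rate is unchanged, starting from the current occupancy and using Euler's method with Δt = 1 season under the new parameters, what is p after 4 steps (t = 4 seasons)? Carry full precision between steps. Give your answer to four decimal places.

Balance c(1−p*) = e gives e = 0.77×(1 − 0.40000) = 0.46200.
Starting from p₀ = 0.40000; update p ← p + (dp/dt)·Δt with the new parameters.
  1  |  dp/dt·Δt = +0.086856  |  p_1 = 0.486856
  2  |  dp/dt·Δt = +0.073155  |  p_2 = 0.560011
  3  |  dp/dt·Δt = +0.052603  |  p_3 = 0.612614
  4  |  dp/dt·Δt = +0.032730  |  p_4 = 0.645344

0.6453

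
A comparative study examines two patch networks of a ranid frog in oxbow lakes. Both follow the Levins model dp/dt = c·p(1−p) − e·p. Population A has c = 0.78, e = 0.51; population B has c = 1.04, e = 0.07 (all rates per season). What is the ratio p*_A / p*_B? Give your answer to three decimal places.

A: p*_A = 1 − 0.51/0.78 = 0.3462.
B: p*_B = 1 − 0.07/1.04 = 0.9327.
p*_A / p*_B = 0.3462/0.9327 = 0.3711.

0.371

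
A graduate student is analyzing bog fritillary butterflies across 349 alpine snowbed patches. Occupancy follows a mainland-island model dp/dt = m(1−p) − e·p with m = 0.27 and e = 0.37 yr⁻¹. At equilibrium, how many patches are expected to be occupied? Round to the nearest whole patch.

147

p* = m/(m+e) = 0.27/0.6400 = 0.4219.
Expected occupied patches = N × p* = 349 × 0.4219 = 147.23 ≈ 147.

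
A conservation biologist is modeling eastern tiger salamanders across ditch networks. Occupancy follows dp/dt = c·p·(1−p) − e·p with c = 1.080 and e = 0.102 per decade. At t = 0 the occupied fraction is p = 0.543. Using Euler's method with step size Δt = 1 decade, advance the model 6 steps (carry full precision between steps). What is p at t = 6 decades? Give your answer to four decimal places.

Update rule: p ← p + [c·p·(1−p) − e·p]·Δt with Δt = 1.
  1  |  dp/dt·Δt = +0.212617  |  p_1 = 0.755617
  2  |  dp/dt·Δt = +0.122360  |  p_2 = 0.877977
  3  |  dp/dt·Δt = +0.026151  |  p_3 = 0.904127
  4  |  dp/dt·Δt = +0.001395  |  p_4 = 0.905522
  5  |  dp/dt·Δt = +0.000033  |  p_5 = 0.905555
  6  |  dp/dt·Δt = +0.000001  |  p_6 = 0.905556

0.9056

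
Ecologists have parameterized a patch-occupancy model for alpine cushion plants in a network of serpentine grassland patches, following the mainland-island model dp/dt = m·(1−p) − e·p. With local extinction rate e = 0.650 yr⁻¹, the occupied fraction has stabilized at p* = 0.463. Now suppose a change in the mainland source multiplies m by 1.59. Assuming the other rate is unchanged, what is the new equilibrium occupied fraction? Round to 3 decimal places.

Balance m(1−p*) = e·p* gives m = e·p*/(1−p*) = 0.650×0.46300/0.53700 = 0.56043.
New p* = m/(m+e) = 0.89108/(0.89108+0.65000) = 0.57822.

0.578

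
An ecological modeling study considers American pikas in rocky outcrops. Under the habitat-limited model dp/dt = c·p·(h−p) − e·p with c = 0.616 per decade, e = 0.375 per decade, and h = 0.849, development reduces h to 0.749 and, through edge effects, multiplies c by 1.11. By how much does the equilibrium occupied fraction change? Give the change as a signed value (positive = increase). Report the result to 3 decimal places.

-0.040

Before: p* = h − e/c = 0.849 − 0.375/0.616 = 0.849 − 0.6088 = 0.2402.
After: c = 0.68376, e = 0.375, h = 0.749; p* = 0.749 − 0.375/0.68376 = 0.2006.
Δp* = 0.2006 − 0.2402 = -0.0397.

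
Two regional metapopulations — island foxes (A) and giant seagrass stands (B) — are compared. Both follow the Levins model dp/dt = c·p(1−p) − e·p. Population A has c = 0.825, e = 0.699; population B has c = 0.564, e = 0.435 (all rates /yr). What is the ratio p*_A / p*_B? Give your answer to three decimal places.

0.668

A: p*_A = 1 − 0.699/0.825 = 0.1527.
B: p*_B = 1 − 0.435/0.564 = 0.2287.
p*_A / p*_B = 0.1527/0.2287 = 0.6677.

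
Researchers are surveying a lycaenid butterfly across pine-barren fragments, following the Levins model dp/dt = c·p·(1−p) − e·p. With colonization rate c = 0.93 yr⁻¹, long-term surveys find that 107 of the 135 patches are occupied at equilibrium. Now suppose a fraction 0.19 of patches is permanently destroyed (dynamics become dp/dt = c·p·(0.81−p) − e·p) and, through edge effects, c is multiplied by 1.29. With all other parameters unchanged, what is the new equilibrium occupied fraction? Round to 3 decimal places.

0.649

Observed p* = 107/135 = 0.79259.
Balance c(1−p*) = e gives e = 0.93×(1 − 0.79259) = 0.19289.
New p* = 0.81 − e/c = 0.81 − 0.19289/1.19970 = 0.64922.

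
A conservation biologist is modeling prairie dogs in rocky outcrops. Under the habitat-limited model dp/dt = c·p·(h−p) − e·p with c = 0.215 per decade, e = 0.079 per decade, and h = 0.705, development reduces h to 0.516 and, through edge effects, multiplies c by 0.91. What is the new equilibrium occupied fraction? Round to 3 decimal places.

Before: p* = h − e/c = 0.705 − 0.079/0.215 = 0.705 − 0.3674 = 0.3376.
After: c = 0.19565, e = 0.079, h = 0.516; p* = 0.516 − 0.079/0.19565 = 0.1122.

0.112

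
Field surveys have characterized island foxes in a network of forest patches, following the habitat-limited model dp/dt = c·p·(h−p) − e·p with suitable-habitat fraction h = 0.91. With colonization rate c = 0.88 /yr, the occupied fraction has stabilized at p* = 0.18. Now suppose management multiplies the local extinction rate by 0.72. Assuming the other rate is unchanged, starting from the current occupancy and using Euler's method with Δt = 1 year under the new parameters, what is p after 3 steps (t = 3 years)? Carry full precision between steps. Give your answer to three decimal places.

0.275

Balance c(h−p*) = e gives e = 0.88×(0.91 − 0.18000) = 0.64240.
Starting from p₀ = 0.18000; update p ← p + (dp/dt)·Δt with the new parameters.
t = 1: p = 0.18000 + (+0.03238) = 0.21238
t = 2: p = 0.21238 + (+0.03215) = 0.24453
t = 3: p = 0.24453 + (+0.03010) = 0.27463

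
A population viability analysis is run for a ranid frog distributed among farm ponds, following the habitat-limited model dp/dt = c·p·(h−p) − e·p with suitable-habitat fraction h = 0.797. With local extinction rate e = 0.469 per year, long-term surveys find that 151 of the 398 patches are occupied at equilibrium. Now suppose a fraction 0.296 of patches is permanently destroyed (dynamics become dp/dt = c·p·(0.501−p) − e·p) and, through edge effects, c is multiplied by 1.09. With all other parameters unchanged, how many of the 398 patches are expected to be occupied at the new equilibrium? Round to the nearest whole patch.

47

Observed p* = 151/398 = 0.37940.
Balance c(h−p*) = e gives c = e/(0.797 − 0.37940) = 0.469/0.41760 = 1.12308.
New p* = 0.501 − e/c = 0.501 − 0.46900/1.22416 = 0.11788.
Expected occupied = 398 × 0.11788 = 46.92 ≈ 47.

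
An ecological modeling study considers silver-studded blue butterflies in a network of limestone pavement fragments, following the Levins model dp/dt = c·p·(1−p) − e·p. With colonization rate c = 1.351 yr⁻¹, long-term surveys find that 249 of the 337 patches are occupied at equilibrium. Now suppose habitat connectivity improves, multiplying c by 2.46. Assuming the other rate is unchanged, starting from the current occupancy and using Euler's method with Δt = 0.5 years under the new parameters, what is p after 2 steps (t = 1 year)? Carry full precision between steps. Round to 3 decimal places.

Observed p* = 249/337 = 0.73887.
Balance c(1−p*) = e gives e = 1.351×(1 − 0.73887) = 0.35278.
Starting from p₀ = 0.73887; update p ← p + (dp/dt)·Δt with the new parameters.
t = 0.5: p = 0.73887 + (+0.19028) = 0.92916
t = 1: p = 0.92916 + (-0.05451) = 0.87464

0.875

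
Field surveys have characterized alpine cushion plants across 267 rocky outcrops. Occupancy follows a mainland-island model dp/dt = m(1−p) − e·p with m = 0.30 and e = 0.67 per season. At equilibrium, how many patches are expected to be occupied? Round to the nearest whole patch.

83

p* = m/(m+e) = 0.30/0.9700 = 0.3093.
Expected occupied patches = N × p* = 267 × 0.3093 = 82.58 ≈ 83.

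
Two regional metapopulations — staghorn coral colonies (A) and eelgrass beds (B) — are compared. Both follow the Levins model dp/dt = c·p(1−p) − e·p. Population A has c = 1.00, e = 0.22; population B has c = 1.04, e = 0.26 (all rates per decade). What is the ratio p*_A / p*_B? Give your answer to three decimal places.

1.040

A: p*_A = 1 − 0.22/1.00 = 0.7800.
B: p*_B = 1 − 0.26/1.04 = 0.7500.
p*_A / p*_B = 0.7800/0.7500 = 1.0400.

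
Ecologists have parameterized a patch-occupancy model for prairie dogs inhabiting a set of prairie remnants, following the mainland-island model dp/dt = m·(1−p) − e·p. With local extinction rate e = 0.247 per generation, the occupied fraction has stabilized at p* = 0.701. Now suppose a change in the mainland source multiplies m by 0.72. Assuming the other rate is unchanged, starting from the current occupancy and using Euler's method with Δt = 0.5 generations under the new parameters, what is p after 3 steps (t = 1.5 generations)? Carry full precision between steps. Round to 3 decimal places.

Balance m(1−p*) = e·p* gives m = e·p*/(1−p*) = 0.247×0.70100/0.29900 = 0.57909.
Starting from p₀ = 0.70100; update p ← p + (dp/dt)·Δt with the new parameters.
t = 0.5: p = 0.70100 + (-0.02424) = 0.67676
t = 1: p = 0.67676 + (-0.01619) = 0.66057
t = 1.5: p = 0.66057 + (-0.01082) = 0.64975

0.650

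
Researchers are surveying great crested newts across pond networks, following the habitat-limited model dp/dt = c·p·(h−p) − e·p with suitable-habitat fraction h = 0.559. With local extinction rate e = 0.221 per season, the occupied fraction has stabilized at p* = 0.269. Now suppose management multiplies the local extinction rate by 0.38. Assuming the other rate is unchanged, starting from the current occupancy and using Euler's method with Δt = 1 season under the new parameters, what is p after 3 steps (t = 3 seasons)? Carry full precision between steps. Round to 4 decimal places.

0.3675

Balance c(h−p*) = e gives c = e/(0.559 − 0.26900) = 0.221/0.29000 = 0.76207.
Starting from p₀ = 0.26900; update p ← p + (dp/dt)·Δt with the new parameters.
step 1: Δp = +0.03686, p = 0.30586
step 2: Δp = +0.03332, p = 0.33918
step 3: Δp = +0.02834, p = 0.36751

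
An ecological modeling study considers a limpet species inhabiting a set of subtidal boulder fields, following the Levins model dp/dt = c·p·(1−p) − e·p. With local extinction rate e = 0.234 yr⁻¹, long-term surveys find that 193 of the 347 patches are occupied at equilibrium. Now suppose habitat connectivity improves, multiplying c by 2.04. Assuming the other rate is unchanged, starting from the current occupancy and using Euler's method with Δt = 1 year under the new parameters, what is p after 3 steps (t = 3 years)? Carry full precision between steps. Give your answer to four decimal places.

Observed p* = 193/347 = 0.55620.
Balance c(1−p*) = e gives c = e/(1 − 0.55620) = 0.234/0.44380 = 0.52726.
Starting from p₀ = 0.55620; update p ← p + (dp/dt)·Δt with the new parameters.
step 1: Δp = +0.13536, p = 0.69155
step 2: Δp = +0.06761, p = 0.75916
step 3: Δp = +0.01901, p = 0.77818

0.7782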